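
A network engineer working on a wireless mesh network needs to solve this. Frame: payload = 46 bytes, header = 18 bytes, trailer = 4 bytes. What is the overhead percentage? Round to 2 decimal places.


Given: payload = 46 B, header = 18 B, trailer = 4 B
Overhead bytes = header + trailer = 18 + 4 = 22
Total frame = payload + overhead = 46 + 22 = 68
Overhead % = 22 / 68 * 100 = 32.3529% -> 32.35% (2 dp)

32.35


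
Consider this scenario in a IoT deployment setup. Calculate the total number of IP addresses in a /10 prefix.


Given: CIDR prefix /10
Host bits = 32 - 10 = 22
Total addresses = 2^22 = 4194304

4194304


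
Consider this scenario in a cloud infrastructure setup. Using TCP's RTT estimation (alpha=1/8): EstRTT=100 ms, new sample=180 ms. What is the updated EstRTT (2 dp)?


Given: EstRTT = 100 ms, SampleRTT = 180 ms, alpha = 1/8
New EstRTT = (1 - alpha) * EstRTT + alpha * SampleRTT
(7/8) * 100 = 87.5
(1/8) * 180 = 22.5
New EstRTT = 87.5 + 22.5 = 110 ms -> 110.00 ms (2 dp)

110.00


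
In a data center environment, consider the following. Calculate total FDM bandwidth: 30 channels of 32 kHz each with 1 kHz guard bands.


Given: 30 channels, 32 kHz each, guard = 1 kHz
Channel bandwidth = 30 * 32 = 960 kHz
Guard bands = 29 gaps * 1 kHz = 29 kHz
Total = 960 + 29 = 989 kHz

989


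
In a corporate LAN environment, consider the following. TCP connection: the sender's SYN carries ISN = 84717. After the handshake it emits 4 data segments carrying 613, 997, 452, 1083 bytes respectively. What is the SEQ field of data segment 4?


The SYN occupies sequence number ISN = 84717, so the first data byte is ISN + 1 = 84718.
SEQ of data segment i = (ISN + 1) + sum of payload sizes of segments 1..i-1.
Segment 1: SEQ = 84718, payload = 613 bytes
Segment 2: SEQ = 85331, payload = 997 bytes
Segment 3: SEQ = 86328, payload = 452 bytes
Segment 4: SEQ = 86780, payload = 1083 bytes
SEQ of segment 4 = 84718 + 613 + 997 + 452 = 86780

86780


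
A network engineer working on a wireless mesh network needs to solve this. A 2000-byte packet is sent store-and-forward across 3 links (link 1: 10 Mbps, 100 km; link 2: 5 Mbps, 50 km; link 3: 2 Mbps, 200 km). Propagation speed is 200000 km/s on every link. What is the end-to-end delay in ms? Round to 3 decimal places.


Packet = 2000 bytes = 16000 bits. Store-and-forward: sum (t_trans + t_prop) per link.
Link 1: t_trans = 16000/(10*10^6) s = 1.6000 ms; t_prop = 100/200000 s = 0.5000 ms; subtotal = 2.1000 ms
Link 2: t_trans = 16000/(5*10^6) s = 3.2000 ms; t_prop = 50/200000 s = 0.2500 ms; subtotal = 3.4500 ms
Link 3: t_trans = 16000/(2*10^6) s = 8.0000 ms; t_prop = 200/200000 s = 1.0000 ms; subtotal = 9.0000 ms
End-to-end = 2.1000 + 3.4500 + 9.0000 = 14.5500 ms -> 14.550 ms (3 dp)

14.550


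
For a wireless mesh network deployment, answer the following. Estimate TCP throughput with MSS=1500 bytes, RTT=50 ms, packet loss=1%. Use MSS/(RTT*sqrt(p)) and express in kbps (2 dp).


Given: MSS = 1500 bytes, RTT = 50 ms, loss = 1%
RTT in seconds = 50 / 1000 = 0.05
Loss rate = 1% = 0.01
sqrt(loss) = sqrt(0.01) = 0.1
Throughput (bytes/s) = 1500 / (0.05 * 0.1) = 300000.0000
Throughput (kbps) = 300000.0000 * 8 / 1000 = 2400.000000 -> 2400.00 kbps (2 dp)

2400.00


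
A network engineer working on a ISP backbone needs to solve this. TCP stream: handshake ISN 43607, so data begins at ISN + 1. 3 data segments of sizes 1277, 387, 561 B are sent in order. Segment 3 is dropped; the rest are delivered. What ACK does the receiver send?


SYN uses sequence number 43607; first data byte = ISN + 1 = 43608.
Segment 1: SEQ = 43608, len = 1277 B, covers [43608, 44884]
Segment 2: SEQ = 44885, len = 387 B, covers [44885, 45271]
Segment 3: SEQ = 45272, len = 561 B, covers [45272, 45832] [LOST]
In-order data received: bytes [43608, 45271] (segments 1..2).
Segment 3 missing -> gap begins at byte 45272.
Cumulative ACK = next expected in-order byte = 43608 + 1277 + 387 = 45272

45272


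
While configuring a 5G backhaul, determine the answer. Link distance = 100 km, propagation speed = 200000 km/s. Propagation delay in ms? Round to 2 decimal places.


Given: distance = 100 km, speed = 200000 km/s
Delay = distance / speed = 100 / 200000 seconds
Delay in ms = 100 * 1000 / 200000
Delay = 0.5000 ms
Rounded to 2 dp = 0.50 ms

0.50


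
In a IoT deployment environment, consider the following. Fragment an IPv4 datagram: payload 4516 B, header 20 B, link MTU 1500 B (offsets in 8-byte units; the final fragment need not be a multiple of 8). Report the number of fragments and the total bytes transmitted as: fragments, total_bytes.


Max data per non-final fragment = floor((MTU - header)/8)*8 = floor((1500 - 20)/8)*8 = floor(1480/8)*8 = 1480 B
Final fragment needs no 8-byte alignment: it can carry up to MTU - header = 1480 B
Non-final fragments needed = ceil((payload - 1480) / 1480) = ceil(3036/1480) = ceil(2.0514) = 3
Number of fragments = 3 + 1 = 4
Fragment sizes (data): 3 * 1480 B + 76 B (last, 76 <= 1480 OK)
Total bytes sent = payload + n_frags * header = 4516 + 4*20 = 4516 + 80 = 4596 B

4, 4596


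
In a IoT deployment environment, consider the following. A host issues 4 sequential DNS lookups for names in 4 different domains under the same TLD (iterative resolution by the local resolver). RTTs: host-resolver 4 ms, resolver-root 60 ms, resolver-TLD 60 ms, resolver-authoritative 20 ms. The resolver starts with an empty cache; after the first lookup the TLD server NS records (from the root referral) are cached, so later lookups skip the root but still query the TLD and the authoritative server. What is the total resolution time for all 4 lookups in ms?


Lookup 1 (cold cache): local + root + TLD + auth = 4 + 60 + 60 + 20 = 144 ms
Lookups 2..4 (TLD NS cached -> skip root; new domain -> still ask TLD and auth): local + TLD + auth = 4 + 60 + 20 = 84 ms each
Remaining 3 lookups: 3 * 84 = 252 ms
Total = 144 + 252 = 396 ms

396


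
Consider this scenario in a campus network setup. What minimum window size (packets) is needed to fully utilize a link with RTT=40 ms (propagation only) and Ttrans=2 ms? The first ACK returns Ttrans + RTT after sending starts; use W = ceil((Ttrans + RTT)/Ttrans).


Given: Ttrans = 2 ms, RTT = 40 ms (= 2 * Tprop, Tprop = 20 ms)
Time until first ACK returns = Ttrans + RTT = 2 + 40 = 42 ms
Need W * Ttrans >= Ttrans + RTT  ->  W >= (Ttrans + RTT) / Ttrans
(Ttrans + RTT) / Ttrans = 42 / 2 = 21
W_min = ceil(21) = 21

21


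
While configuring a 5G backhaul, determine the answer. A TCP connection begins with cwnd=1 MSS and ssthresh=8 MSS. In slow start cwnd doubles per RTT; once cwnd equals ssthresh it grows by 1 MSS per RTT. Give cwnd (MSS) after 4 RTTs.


RTT 0: cwnd = 1 MSS (initial)
RTT 1: cwnd = 2 MSS (slow start, doubled)
RTT 2: cwnd = 4 MSS (slow start, doubled)
RTT 3: cwnd = 8 MSS (slow start, doubled)
RTT 4: cwnd = 9 MSS (congestion avoidance, +1)

9


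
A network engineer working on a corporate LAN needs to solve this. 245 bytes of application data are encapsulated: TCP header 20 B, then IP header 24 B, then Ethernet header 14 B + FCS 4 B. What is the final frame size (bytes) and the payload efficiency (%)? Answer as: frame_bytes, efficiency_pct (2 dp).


TCP segment = 245 + 20 = 265 B
IP packet = 265 + 24 = 289 B
Ethernet frame = 289 + 14 + 4 = 307 B
Efficiency = app / frame = 245 / 307 = 0.798046 = 79.8046% -> 79.80% (2 dp)

307, 79.80


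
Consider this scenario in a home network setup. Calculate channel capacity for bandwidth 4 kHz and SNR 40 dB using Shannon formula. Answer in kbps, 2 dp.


Given: B = 4 kHz, SNR = 40 dB
SNR linear = 10^(40/10) = 10000
1 + SNR = 10001
log2(10001) = 13.2878566418
C = 4 * 1000 * 13.2878566418 = 53151.4266 bps
C = 53.151427 kbps -> 53.15 kbps (2 dp)

53.15


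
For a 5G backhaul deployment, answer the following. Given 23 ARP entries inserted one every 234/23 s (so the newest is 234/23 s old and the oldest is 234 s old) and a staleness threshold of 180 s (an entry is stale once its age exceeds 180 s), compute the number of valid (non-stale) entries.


Ages are k * 234/23 s for k = 1..23 (spacing = 10.1739 s).
Entry k is valid iff k * 234/23 <= 180 iff k <= 23 * 180 / 234 = 17.6923
n_valid = floor(17.6923) = 17
(n_stale = 23 - 17 = 6)

17


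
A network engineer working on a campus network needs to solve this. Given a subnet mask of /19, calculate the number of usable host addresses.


Given: subnet mask /19
Host bits = 32 - 19 = 13
Total addresses = 2^13 = 8192
Usable hosts = 8192 - 2 (network + broadcast) = 8190

8190


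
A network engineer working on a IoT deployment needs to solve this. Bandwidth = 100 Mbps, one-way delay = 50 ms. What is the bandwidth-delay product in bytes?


Given: bandwidth = 100 Mbps, delay = 50 ms
BDP in bits = 100 * 10^6 * 50 / 1000
BDP in bits = 5000000
BDP in bytes = 5000000 / 8 = 625000

625000


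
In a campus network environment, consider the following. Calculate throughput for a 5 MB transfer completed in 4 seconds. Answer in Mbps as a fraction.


Given: file = 5 MB, time = 4 s
File in Mb = 5 * 8 = 40 Mb
Throughput = 40 / 4 Mbps
Throughput = 10 Mbps

10


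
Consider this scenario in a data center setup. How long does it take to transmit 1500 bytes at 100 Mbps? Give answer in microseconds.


Given: packet = 1500 bytes, bandwidth = 100 Mbps
Packet in bits = 1500 * 8 = 12000 bits
Bandwidth = 100 * 10^6 = 100000000 bps
Time = 12000 / 100000000 seconds
Time in us = 12000 * 10^6 / 100000000 = 120

120


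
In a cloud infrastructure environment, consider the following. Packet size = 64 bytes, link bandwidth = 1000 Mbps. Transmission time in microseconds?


Given: packet = 64 bytes, bandwidth = 1000 Mbps
Packet in bits = 64 * 8 = 512 bits
Bandwidth = 1000 * 10^6 = 1000000000 bps
Time = 512 / 1000000000 seconds
Time in us = 512 * 10^6 / 1000000000 = 0.512

0.512


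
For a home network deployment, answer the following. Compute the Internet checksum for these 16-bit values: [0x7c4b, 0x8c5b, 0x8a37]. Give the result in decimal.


Given words: [0x7c4b, 0x8c5b, 0x8a37]
Step 1: Sum all words
Raw sum = 31819 + 35931 + 35383 = 103133
Step 2: Fold carry: (37597 + 1) = 37598
One's complement = ~37598 & 0xFFFF = 27937

27937


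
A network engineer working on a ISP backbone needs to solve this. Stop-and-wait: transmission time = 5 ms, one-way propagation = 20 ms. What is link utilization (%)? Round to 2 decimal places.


Given: Ttrans = 5 ms, Tprop = 20 ms
RTT = 2 * Tprop = 2 * 20 = 40 ms
U = Ttrans / (Ttrans + RTT)
U = 5 / (5 + 40)
U = 5 / 45 = 0.111111
U% = 11.11%

11.11


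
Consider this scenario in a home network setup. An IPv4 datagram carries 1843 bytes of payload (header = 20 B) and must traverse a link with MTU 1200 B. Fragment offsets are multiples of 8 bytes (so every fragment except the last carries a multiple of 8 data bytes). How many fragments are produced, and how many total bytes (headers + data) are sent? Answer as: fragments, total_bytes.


Max data per non-final fragment = floor((MTU - header)/8)*8 = floor((1200 - 20)/8)*8 = floor(1180/8)*8 = 1176 B
Final fragment needs no 8-byte alignment: it can carry up to MTU - header = 1180 B
Non-final fragments needed = ceil((payload - 1180) / 1176) = ceil(663/1176) = ceil(0.5638) = 1
Number of fragments = 1 + 1 = 2
Fragment sizes (data): 1 * 1176 B + 667 B (last, 667 <= 1180 OK)
Total bytes sent = payload + n_frags * header = 1843 + 2*20 = 1843 + 40 = 1883 B

2, 1883


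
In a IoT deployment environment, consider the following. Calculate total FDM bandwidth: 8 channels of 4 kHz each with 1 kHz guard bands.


Given: 8 channels, 4 kHz each, guard = 1 kHz
Channel bandwidth = 8 * 4 = 32 kHz
Guard bands = 7 gaps * 1 kHz = 7 kHz
Total = 32 + 7 = 39 kHz

39


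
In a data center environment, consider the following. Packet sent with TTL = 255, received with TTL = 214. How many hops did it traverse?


Given: initial TTL = 255, received TTL = 214
Hops = initial TTL - received TTL
Hops = 255 - 214 = 41

41


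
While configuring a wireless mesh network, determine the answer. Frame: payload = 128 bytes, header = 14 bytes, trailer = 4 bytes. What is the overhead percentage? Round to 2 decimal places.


Given: payload = 128 B, header = 14 B, trailer = 4 B
Overhead bytes = header + trailer = 14 + 4 = 18
Total frame = payload + overhead = 128 + 18 = 146
Overhead % = 18 / 146 * 100 = 12.3288% -> 12.33% (2 dp)

12.33


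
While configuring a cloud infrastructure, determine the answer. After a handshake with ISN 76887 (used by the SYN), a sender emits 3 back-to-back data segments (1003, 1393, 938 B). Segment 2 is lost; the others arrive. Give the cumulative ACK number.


SYN uses sequence number 76887; first data byte = ISN + 1 = 76888.
Segment 1: SEQ = 76888, len = 1003 B, covers [76888, 77890]
Segment 2: SEQ = 77891, len = 1393 B, covers [77891, 79283] [LOST]
Segment 3: SEQ = 79284, len = 938 B, covers [79284, 80221]
In-order data received: bytes [76888, 77890] (segments 1..1).
Segment 2 missing -> gap begins at byte 77891; later segments buffered out of order.
Cumulative ACK = next expected in-order byte = 76888 + 1003 = 77891

77891


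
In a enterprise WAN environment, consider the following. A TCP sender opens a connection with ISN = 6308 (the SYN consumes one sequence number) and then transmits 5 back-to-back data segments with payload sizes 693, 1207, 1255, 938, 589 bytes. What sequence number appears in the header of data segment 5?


The SYN occupies sequence number ISN = 6308, so the first data byte is ISN + 1 = 6309.
SEQ of data segment i = (ISN + 1) + sum of payload sizes of segments 1..i-1.
Segment 1: SEQ = 6309, payload = 693 bytes
Segment 2: SEQ = 7002, payload = 1207 bytes
Segment 3: SEQ = 8209, payload = 1255 bytes
Segment 4: SEQ = 9464, payload = 938 bytes
Segment 5: SEQ = 10402, payload = 589 bytes
SEQ of segment 5 = 6309 + 693 + 1207 + 1255 + 938 = 10402

10402


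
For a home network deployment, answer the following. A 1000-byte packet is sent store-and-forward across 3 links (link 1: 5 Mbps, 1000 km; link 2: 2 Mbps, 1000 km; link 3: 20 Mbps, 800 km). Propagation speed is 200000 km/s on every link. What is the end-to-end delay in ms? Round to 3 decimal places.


Packet = 1000 bytes = 8000 bits. Store-and-forward: sum (t_trans + t_prop) per link.
Link 1: t_trans = 8000/(5*10^6) s = 1.6000 ms; t_prop = 1000/200000 s = 5.0000 ms; subtotal = 6.6000 ms
Link 2: t_trans = 8000/(2*10^6) s = 4.0000 ms; t_prop = 1000/200000 s = 5.0000 ms; subtotal = 9.0000 ms
Link 3: t_trans = 8000/(20*10^6) s = 0.4000 ms; t_prop = 800/200000 s = 4.0000 ms; subtotal = 4.4000 ms
End-to-end = 6.6000 + 9.0000 + 4.4000 = 20.0000 ms -> 20.000 ms (3 dp)

20.000


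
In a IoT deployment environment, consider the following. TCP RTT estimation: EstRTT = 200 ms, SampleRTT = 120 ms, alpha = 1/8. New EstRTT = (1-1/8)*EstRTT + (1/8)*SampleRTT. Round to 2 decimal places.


Given: EstRTT = 200 ms, SampleRTT = 120 ms, alpha = 1/8
New EstRTT = (1 - alpha) * EstRTT + alpha * SampleRTT
(7/8) * 200 = 175
(1/8) * 120 = 15
New EstRTT = 175 + 15 = 190 ms -> 190.00 ms (2 dp)

190.00


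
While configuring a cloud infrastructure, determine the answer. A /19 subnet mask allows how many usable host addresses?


Given: subnet mask /19
Host bits = 32 - 19 = 13
Total addresses = 2^13 = 8192
Usable hosts = 8192 - 2 (network + broadcast) = 8190

8190


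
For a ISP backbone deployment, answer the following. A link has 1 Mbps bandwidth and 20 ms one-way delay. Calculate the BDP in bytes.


Given: bandwidth = 1 Mbps, delay = 20 ms
BDP in bits = 1 * 10^6 * 20 / 1000
BDP in bits = 20000
BDP in bytes = 20000 / 8 = 2500

2500


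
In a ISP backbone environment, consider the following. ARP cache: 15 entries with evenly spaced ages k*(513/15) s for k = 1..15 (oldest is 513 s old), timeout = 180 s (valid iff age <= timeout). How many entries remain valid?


Ages are k * 513/15 s for k = 1..15 (spacing = 34.2000 s).
Entry k is valid iff k * 513/15 <= 180 iff k <= 15 * 180 / 513 = 5.2632
n_valid = floor(5.2632) = 5
(n_stale = 15 - 5 = 10)

5


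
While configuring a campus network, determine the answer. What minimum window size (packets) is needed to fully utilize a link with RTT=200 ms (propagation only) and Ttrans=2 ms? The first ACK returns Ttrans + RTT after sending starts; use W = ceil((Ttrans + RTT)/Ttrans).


Given: Ttrans = 2 ms, RTT = 200 ms (= 2 * Tprop, Tprop = 100 ms)
Time until first ACK returns = Ttrans + RTT = 2 + 200 = 202 ms
Need W * Ttrans >= Ttrans + RTT  ->  W >= (Ttrans + RTT) / Ttrans
(Ttrans + RTT) / Ttrans = 202 / 2 = 101
W_min = ceil(101) = 101

101


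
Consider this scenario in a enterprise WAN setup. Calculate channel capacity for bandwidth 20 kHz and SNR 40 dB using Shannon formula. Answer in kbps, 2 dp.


Given: B = 20 kHz, SNR = 40 dB
SNR linear = 10^(40/10) = 10000
1 + SNR = 10001
log2(10001) = 13.2878566418
C = 20 * 1000 * 13.2878566418 = 265757.1328 bps
C = 265.757133 kbps -> 265.76 kbps (2 dp)

265.76


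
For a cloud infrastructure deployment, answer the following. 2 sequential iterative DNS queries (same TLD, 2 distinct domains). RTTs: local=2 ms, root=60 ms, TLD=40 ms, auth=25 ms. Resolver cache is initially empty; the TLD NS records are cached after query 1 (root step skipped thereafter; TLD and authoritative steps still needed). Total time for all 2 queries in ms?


Lookup 1 (cold cache): local + root + TLD + auth = 2 + 60 + 40 + 25 = 127 ms
Lookups 2..2 (TLD NS cached -> skip root; new domain -> still ask TLD and auth): local + TLD + auth = 2 + 40 + 25 = 67 ms each
Remaining 1 lookups: 1 * 67 = 67 ms
Total = 127 + 67 = 194 ms

194


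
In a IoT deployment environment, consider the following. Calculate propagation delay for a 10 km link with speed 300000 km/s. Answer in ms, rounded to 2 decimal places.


Given: distance = 10 km, speed = 300000 km/s
Delay = distance / speed = 10 / 300000 seconds
Delay in ms = 10 * 1000 / 300000
Delay = 0.0333 ms
Rounded to 2 dp = 0.03 ms

0.03


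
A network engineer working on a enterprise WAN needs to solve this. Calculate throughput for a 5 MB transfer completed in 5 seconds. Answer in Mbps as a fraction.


Given: file = 5 MB, time = 5 s
File in Mb = 5 * 8 = 40 Mb
Throughput = 40 / 5 Mbps
Throughput = 8 Mbps

8


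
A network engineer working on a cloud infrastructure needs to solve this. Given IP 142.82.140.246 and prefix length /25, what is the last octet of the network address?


Given: IP = 142.82.140.246, prefix = /25
Subnet mask = 255.255.255.128
Last octet of IP: 246
Last octet of mask: 128
Network last octet = 246 AND 128 = 128

128


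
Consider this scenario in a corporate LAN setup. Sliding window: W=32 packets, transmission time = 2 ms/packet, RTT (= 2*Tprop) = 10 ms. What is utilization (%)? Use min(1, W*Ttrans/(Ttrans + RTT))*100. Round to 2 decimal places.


Given: W = 32, Ttrans = 2 ms, RTT = 10 ms (= 2 * Tprop, Tprop = 5 ms)
Cycle time = Ttrans + RTT = 2 + 10 = 12 ms (first packet sent until its ACK returns)
W * Ttrans = 32 * 2 = 64 ms of sending per cycle
W * Ttrans / (Ttrans + RTT) = 64 / 12 = 5.333333
U = min(1, 5.333333) = 1.000000
U% = 100.00%

100.00


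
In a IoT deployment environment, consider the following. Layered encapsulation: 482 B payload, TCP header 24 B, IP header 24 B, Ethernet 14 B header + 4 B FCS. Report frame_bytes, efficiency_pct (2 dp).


TCP segment = 482 + 24 = 506 B
IP packet = 506 + 24 = 530 B
Ethernet frame = 530 + 14 + 4 = 548 B
Efficiency = app / frame = 482 / 548 = 0.879562 = 87.9562% -> 87.96% (2 dp)

548, 87.96


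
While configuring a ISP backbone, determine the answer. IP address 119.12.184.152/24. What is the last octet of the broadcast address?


Given: IP = 119.12.184.152, prefix = /24
Host bits = 32 - 24 = 8
Network last octet = 152 AND mask = 0
Host part size = 2^8 - 1 = 255
Broadcast last octet = 0 OR 255 = 255

255


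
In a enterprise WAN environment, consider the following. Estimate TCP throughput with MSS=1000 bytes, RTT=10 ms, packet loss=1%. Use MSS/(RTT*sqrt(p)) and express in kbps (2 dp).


Given: MSS = 1000 bytes, RTT = 10 ms, loss = 1%
RTT in seconds = 10 / 1000 = 0.01
Loss rate = 1% = 0.01
sqrt(loss) = sqrt(0.01) = 0.1
Throughput (bytes/s) = 1000 / (0.01 * 0.1) = 1000000.0000
Throughput (kbps) = 1000000.0000 * 8 / 1000 = 8000.000000 -> 8000.00 kbps (2 dp)

8000.00


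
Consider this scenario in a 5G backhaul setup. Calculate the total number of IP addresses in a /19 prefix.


Given: CIDR prefix /19
Host bits = 32 - 19 = 13
Total addresses = 2^13 = 8192

8192


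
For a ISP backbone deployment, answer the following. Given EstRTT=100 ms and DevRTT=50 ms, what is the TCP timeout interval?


Given: EstRTT = 100 ms, DevRTT = 50 ms
Timeout = EstRTT + 4 * DevRTT
4 * DevRTT = 4 * 50 = 200
Timeout = 100 + 200 = 300 ms

300


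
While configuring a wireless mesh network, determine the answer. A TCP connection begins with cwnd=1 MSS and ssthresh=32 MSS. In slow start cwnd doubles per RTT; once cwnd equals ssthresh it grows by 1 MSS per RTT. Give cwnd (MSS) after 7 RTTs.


RTT 0: cwnd = 1 MSS (initial)
RTT 1: cwnd = 2 MSS (slow start, doubled)
RTT 2: cwnd = 4 MSS (slow start, doubled)
RTT 3: cwnd = 8 MSS (slow start, doubled)
RTT 4: cwnd = 16 MSS (slow start, doubled)
RTT 5: cwnd = 32 MSS (slow start, doubled)
RTT 6: cwnd = 33 MSS (congestion avoidance, +1)
RTT 7: cwnd = 34 MSS (congestion avoidance, +1)

34


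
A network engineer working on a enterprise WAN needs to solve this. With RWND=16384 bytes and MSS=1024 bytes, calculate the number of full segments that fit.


Given: RWND = 16384 bytes, MSS = 1024 bytes
Full segments = floor(RWND / MSS)
Full segments = floor(16384 / 1024)
Full segments = floor(16.0) = 16

16


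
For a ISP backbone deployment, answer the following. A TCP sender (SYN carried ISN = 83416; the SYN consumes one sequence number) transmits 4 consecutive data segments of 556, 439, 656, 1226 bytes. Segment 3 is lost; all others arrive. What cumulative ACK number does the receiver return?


SYN uses sequence number 83416; first data byte = ISN + 1 = 83417.
Segment 1: SEQ = 83417, len = 556 B, covers [83417, 83972]
Segment 2: SEQ = 83973, len = 439 B, covers [83973, 84411]
Segment 3: SEQ = 84412, len = 656 B, covers [84412, 85067] [LOST]
Segment 4: SEQ = 85068, len = 1226 B, covers [85068, 86293]
In-order data received: bytes [83417, 84411] (segments 1..2).
Segment 3 missing -> gap begins at byte 84412; later segments buffered out of order.
Cumulative ACK = next expected in-order byte = 83417 + 556 + 439 = 84412

84412


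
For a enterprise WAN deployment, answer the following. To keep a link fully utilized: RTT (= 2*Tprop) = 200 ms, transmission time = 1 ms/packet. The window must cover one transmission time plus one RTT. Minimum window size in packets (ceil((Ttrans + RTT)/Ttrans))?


Given: Ttrans = 1 ms, RTT = 200 ms (= 2 * Tprop, Tprop = 100 ms)
Time until first ACK returns = Ttrans + RTT = 1 + 200 = 201 ms
Need W * Ttrans >= Ttrans + RTT  ->  W >= (Ttrans + RTT) / Ttrans
(Ttrans + RTT) / Ttrans = 201 / 1 = 201
W_min = ceil(201) = 201

201


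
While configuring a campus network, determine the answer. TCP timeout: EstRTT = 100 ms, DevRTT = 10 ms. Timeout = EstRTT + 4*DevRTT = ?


Given: EstRTT = 100 ms, DevRTT = 10 ms
Timeout = EstRTT + 4 * DevRTT
4 * DevRTT = 4 * 10 = 40
Timeout = 100 + 40 = 140 ms

140


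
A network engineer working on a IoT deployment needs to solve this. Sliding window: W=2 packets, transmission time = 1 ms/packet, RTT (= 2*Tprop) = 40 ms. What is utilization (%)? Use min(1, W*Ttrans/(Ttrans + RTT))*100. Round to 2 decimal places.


Given: W = 2, Ttrans = 1 ms, RTT = 40 ms (= 2 * Tprop, Tprop = 20 ms)
Cycle time = Ttrans + RTT = 1 + 40 = 41 ms (first packet sent until its ACK returns)
W * Ttrans = 2 * 1 = 2 ms of sending per cycle
W * Ttrans / (Ttrans + RTT) = 2 / 41 = 0.048780
U = min(1, 0.048780) = 0.048780
U% = 4.88%

4.88


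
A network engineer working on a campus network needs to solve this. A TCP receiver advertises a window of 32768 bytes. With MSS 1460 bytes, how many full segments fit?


Given: RWND = 32768 bytes, MSS = 1460 bytes
Full segments = floor(RWND / MSS)
Full segments = floor(32768 / 1460)
Full segments = floor(22.4438) = 22

22


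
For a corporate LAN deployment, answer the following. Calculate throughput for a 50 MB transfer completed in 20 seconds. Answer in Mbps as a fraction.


Given: file = 50 MB, time = 20 s
File in Mb = 50 * 8 = 400 Mb
Throughput = 400 / 20 Mbps
Throughput = 20 Mbps

20


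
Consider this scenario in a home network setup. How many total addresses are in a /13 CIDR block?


Given: CIDR prefix /13
Host bits = 32 - 13 = 19
Total addresses = 2^19 = 524288

524288


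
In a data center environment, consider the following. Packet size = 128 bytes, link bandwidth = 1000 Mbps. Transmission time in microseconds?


Given: packet = 128 bytes, bandwidth = 1000 Mbps
Packet in bits = 128 * 8 = 1024 bits
Bandwidth = 1000 * 10^6 = 1000000000 bps
Time = 1024 / 1000000000 seconds
Time in us = 1024 * 10^6 / 1000000000 = 1.024

1.024


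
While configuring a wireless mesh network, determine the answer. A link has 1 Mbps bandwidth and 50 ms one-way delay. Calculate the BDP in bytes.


Given: bandwidth = 1 Mbps, delay = 50 ms
BDP in bits = 1 * 10^6 * 50 / 1000
BDP in bits = 50000
BDP in bytes = 50000 / 8 = 6250

6250


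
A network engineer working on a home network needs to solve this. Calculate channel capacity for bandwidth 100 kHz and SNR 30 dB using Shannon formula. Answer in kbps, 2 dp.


Given: B = 100 kHz, SNR = 30 dB
SNR linear = 10^(30/10) = 1000
1 + SNR = 1001
log2(1001) = 9.9672262588
C = 100 * 1000 * 9.9672262588 = 996722.6259 bps
C = 996.722626 kbps -> 996.72 kbps (2 dp)

996.72


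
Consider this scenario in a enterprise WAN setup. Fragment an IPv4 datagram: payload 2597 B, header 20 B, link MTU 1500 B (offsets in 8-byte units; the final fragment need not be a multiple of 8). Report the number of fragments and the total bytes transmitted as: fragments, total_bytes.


Max data per non-final fragment = floor((MTU - header)/8)*8 = floor((1500 - 20)/8)*8 = floor(1480/8)*8 = 1480 B
Final fragment needs no 8-byte alignment: it can carry up to MTU - header = 1480 B
Non-final fragments needed = ceil((payload - 1480) / 1480) = ceil(1117/1480) = ceil(0.7547) = 1
Number of fragments = 1 + 1 = 2
Fragment sizes (data): 1 * 1480 B + 1117 B (last, 1117 <= 1480 OK)
Total bytes sent = payload + n_frags * header = 2597 + 2*20 = 2597 + 40 = 2637 B

2, 2637


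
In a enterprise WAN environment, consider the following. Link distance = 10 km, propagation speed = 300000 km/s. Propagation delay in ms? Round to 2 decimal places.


Given: distance = 10 km, speed = 300000 km/s
Delay = distance / speed = 10 / 300000 seconds
Delay in ms = 10 * 1000 / 300000
Delay = 0.0333 ms
Rounded to 2 dp = 0.03 ms

0.03


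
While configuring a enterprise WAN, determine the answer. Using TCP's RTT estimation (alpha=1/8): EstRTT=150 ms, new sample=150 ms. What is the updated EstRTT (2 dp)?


Given: EstRTT = 150 ms, SampleRTT = 150 ms, alpha = 1/8
New EstRTT = (1 - alpha) * EstRTT + alpha * SampleRTT
(7/8) * 150 = 131.25
(1/8) * 150 = 18.75
New EstRTT = 131.25 + 18.75 = 150 ms -> 150.00 ms (2 dp)

150.00


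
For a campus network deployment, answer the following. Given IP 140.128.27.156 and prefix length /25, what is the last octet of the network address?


Given: IP = 140.128.27.156, prefix = /25
Subnet mask = 255.255.255.128
Last octet of IP: 156
Last octet of mask: 128
Network last octet = 156 AND 128 = 128

128


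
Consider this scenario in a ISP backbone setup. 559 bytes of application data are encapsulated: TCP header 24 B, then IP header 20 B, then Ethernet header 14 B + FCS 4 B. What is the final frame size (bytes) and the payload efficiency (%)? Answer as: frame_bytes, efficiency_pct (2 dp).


TCP segment = 559 + 24 = 583 B
IP packet = 583 + 20 = 603 B
Ethernet frame = 603 + 14 + 4 = 621 B
Efficiency = app / frame = 559 / 621 = 0.900161 = 90.0161% -> 90.02% (2 dp)

621, 90.02


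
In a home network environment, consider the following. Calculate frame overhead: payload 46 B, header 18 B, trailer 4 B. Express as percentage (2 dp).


Given: payload = 46 B, header = 18 B, trailer = 4 B
Overhead bytes = header + trailer = 18 + 4 = 22
Total frame = payload + overhead = 46 + 22 = 68
Overhead % = 22 / 68 * 100 = 32.3529% -> 32.35% (2 dp)

32.35


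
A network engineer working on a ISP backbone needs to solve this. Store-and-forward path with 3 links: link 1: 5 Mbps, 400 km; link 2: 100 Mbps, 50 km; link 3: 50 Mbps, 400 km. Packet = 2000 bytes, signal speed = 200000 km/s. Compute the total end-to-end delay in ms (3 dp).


Packet = 2000 bytes = 16000 bits. Store-and-forward: sum (t_trans + t_prop) per link.
Link 1: t_trans = 16000/(5*10^6) s = 3.2000 ms; t_prop = 400/200000 s = 2.0000 ms; subtotal = 5.2000 ms
Link 2: t_trans = 16000/(100*10^6) s = 0.1600 ms; t_prop = 50/200000 s = 0.2500 ms; subtotal = 0.4100 ms
Link 3: t_trans = 16000/(50*10^6) s = 0.3200 ms; t_prop = 400/200000 s = 2.0000 ms; subtotal = 2.3200 ms
End-to-end = 5.2000 + 0.4100 + 2.3200 = 7.9300 ms -> 7.930 ms (3 dp)

7.930


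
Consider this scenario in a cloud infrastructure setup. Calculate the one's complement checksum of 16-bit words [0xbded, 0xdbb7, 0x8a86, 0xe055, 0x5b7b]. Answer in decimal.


Given words: [0xbded, 0xdbb7, 0x8a86, 0xe055, 0x5b7b]
Step 1: Sum all words
Raw sum = 48621 + 56247 + 35462 + 57429 + 23419 = 221178
Step 2: Fold carry: (24570 + 3) = 24573
One's complement = ~24573 & 0xFFFF = 40962

40962


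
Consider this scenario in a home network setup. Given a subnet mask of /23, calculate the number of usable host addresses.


Given: subnet mask /23
Host bits = 32 - 23 = 9
Total addresses = 2^9 = 512
Usable hosts = 512 - 2 (network + broadcast) = 510

510


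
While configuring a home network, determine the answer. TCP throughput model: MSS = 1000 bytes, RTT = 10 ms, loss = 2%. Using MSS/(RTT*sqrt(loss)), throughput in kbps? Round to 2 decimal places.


Given: MSS = 1000 bytes, RTT = 10 ms, loss = 2%
RTT in seconds = 10 / 1000 = 0.01
Loss rate = 2% = 0.02
sqrt(loss) = sqrt(0.02) = 0.141421356237
Throughput (bytes/s) = 1000 / (0.01 * 0.141421356237) = 707106.7812
Throughput (kbps) = 707106.7812 * 8 / 1000 = 5656.854249 -> 5656.85 kbps (2 dp)

5656.85


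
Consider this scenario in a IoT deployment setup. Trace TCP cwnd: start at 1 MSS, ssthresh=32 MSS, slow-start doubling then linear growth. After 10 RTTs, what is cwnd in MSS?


RTT 0: cwnd = 1 MSS (initial)
RTT 1: cwnd = 2 MSS (slow start, doubled)
RTT 2: cwnd = 4 MSS (slow start, doubled)
RTT 3: cwnd = 8 MSS (slow start, doubled)
RTT 4: cwnd = 16 MSS (slow start, doubled)
RTT 5: cwnd = 32 MSS (slow start, doubled)
RTT 6: cwnd = 33 MSS (congestion avoidance, +1)
RTT 7: cwnd = 34 MSS (congestion avoidance, +1)
RTT 8: cwnd = 35 MSS (congestion avoidance, +1)
RTT 9: cwnd = 36 MSS (congestion avoidance, +1)
RTT 10: cwnd = 37 MSS (congestion avoidance, +1)

37


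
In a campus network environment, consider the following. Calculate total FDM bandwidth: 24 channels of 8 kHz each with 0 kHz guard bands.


Given: 24 channels, 8 kHz each, guard = 0 kHz
Channel bandwidth = 24 * 8 = 192 kHz
Guard bands = 23 gaps * 0 kHz = 0 kHz
Total = 192 + 0 = 192 kHz

192


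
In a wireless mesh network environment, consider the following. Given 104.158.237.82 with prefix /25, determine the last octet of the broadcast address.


Given: IP = 104.158.237.82, prefix = /25
Host bits = 32 - 25 = 7
Network last octet = 82 AND mask = 0
Host part size = 2^7 - 1 = 127
Broadcast last octet = 0 OR 127 = 127

127


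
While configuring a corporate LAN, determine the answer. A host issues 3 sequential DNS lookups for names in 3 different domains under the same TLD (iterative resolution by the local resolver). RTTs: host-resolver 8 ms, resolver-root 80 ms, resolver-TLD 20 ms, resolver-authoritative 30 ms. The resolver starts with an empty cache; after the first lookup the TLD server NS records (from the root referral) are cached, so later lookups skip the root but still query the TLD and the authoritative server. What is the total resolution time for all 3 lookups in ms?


Lookup 1 (cold cache): local + root + TLD + auth = 8 + 80 + 20 + 30 = 138 ms
Lookups 2..3 (TLD NS cached -> skip root; new domain -> still ask TLD and auth): local + TLD + auth = 8 + 20 + 30 = 58 ms each
Remaining 2 lookups: 2 * 58 = 116 ms
Total = 138 + 116 = 254 ms

254


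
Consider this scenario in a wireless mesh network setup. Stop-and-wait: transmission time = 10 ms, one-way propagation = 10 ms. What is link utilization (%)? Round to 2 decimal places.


Given: Ttrans = 10 ms, Tprop = 10 ms
RTT = 2 * Tprop = 2 * 10 = 20 ms
U = Ttrans / (Ttrans + RTT)
U = 10 / (10 + 20)
U = 10 / 30 = 0.333333
U% = 33.33%

33.33


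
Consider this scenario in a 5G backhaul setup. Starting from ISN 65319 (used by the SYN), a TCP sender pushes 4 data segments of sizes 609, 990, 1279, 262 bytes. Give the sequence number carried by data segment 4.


The SYN occupies sequence number ISN = 65319, so the first data byte is ISN + 1 = 65320.
SEQ of data segment i = (ISN + 1) + sum of payload sizes of segments 1..i-1.
Segment 1: SEQ = 65320, payload = 609 bytes
Segment 2: SEQ = 65929, payload = 990 bytes
Segment 3: SEQ = 66919, payload = 1279 bytes
Segment 4: SEQ = 68198, payload = 262 bytes
SEQ of segment 4 = 65320 + 609 + 990 + 1279 = 68198

68198


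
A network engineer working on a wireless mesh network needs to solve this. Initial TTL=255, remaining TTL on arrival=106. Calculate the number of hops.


Given: initial TTL = 255, received TTL = 106
Hops = initial TTL - received TTL
Hops = 255 - 106 = 149

149


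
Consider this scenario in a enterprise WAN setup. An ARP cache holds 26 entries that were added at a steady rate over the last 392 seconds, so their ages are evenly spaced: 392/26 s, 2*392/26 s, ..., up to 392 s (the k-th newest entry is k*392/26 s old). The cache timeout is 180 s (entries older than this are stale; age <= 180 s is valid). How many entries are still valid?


Ages are k * 392/26 s for k = 1..26 (spacing = 15.0769 s).
Entry k is valid iff k * 392/26 <= 180 iff k <= 26 * 180 / 392 = 11.9388
n_valid = floor(11.9388) = 11
(n_stale = 26 - 11 = 15)

11


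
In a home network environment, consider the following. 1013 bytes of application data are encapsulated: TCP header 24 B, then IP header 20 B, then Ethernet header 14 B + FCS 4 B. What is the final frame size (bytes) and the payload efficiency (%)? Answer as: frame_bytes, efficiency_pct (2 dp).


TCP segment = 1013 + 24 = 1037 B
IP packet = 1037 + 20 = 1057 B
Ethernet frame = 1057 + 14 + 4 = 1075 B
Efficiency = app / frame = 1013 / 1075 = 0.942326 = 94.2326% -> 94.23% (2 dp)

1075, 94.23


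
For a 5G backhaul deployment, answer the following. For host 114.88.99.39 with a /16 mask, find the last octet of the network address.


Given: IP = 114.88.99.39, prefix = /16
Subnet mask = 255.255.0.0
Last octet of IP: 39
Last octet of mask: 0
Network last octet = 39 AND 0 = 0

0


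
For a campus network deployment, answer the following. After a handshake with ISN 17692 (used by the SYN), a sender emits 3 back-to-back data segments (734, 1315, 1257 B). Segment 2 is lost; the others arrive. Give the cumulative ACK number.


SYN uses sequence number 17692; first data byte = ISN + 1 = 17693.
Segment 1: SEQ = 17693, len = 734 B, covers [17693, 18426]
Segment 2: SEQ = 18427, len = 1315 B, covers [18427, 19741] [LOST]
Segment 3: SEQ = 19742, len = 1257 B, covers [19742, 20998]
In-order data received: bytes [17693, 18426] (segments 1..1).
Segment 2 missing -> gap begins at byte 18427; later segments buffered out of order.
Cumulative ACK = next expected in-order byte = 17693 + 734 = 18427

18427


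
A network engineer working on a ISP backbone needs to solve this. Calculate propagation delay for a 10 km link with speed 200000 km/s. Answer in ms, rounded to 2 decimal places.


Given: distance = 10 km, speed = 200000 km/s
Delay = distance / speed = 10 / 200000 seconds
Delay in ms = 10 * 1000 / 200000
Delay = 0.0500 ms
Rounded to 2 dp = 0.05 ms

0.05


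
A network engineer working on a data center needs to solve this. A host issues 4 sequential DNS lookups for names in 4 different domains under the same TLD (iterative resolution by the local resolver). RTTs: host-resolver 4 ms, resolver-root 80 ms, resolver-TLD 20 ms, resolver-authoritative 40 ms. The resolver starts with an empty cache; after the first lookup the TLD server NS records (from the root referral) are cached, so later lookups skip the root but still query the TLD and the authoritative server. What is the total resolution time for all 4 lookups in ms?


Lookup 1 (cold cache): local + root + TLD + auth = 4 + 80 + 20 + 40 = 144 ms
Lookups 2..4 (TLD NS cached -> skip root; new domain -> still ask TLD and auth): local + TLD + auth = 4 + 20 + 40 = 64 ms each
Remaining 3 lookups: 3 * 64 = 192 ms
Total = 144 + 192 = 336 ms

336


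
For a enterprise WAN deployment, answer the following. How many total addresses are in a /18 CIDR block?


Given: CIDR prefix /18
Host bits = 32 - 18 = 14
Total addresses = 2^14 = 16384

16384


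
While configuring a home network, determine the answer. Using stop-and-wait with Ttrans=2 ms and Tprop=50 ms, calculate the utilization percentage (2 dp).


Given: Ttrans = 2 ms, Tprop = 50 ms
RTT = 2 * Tprop = 2 * 50 = 100 ms
U = Ttrans / (Ttrans + RTT)
U = 2 / (2 + 100)
U = 2 / 102 = 0.019608
U% = 1.96%

1.96


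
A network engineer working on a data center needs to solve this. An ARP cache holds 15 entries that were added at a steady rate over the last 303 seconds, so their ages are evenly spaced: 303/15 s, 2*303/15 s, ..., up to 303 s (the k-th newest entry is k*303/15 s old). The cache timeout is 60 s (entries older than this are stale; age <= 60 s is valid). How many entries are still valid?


Ages are k * 303/15 s for k = 1..15 (spacing = 20.2000 s).
Entry k is valid iff k * 303/15 <= 60 iff k <= 15 * 60 / 303 = 2.9703
n_valid = floor(2.9703) = 2
(n_stale = 15 - 2 = 13)

2


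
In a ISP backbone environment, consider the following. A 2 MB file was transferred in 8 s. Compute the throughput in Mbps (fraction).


Given: file = 2 MB, time = 8 s
File in Mb = 2 * 8 = 16 Mb
Throughput = 16 / 8 Mbps
Throughput = 2 Mbps

2


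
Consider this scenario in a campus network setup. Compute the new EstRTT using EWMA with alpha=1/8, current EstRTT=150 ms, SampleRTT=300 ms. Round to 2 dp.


Given: EstRTT = 150 ms, SampleRTT = 300 ms, alpha = 1/8
New EstRTT = (1 - alpha) * EstRTT + alpha * SampleRTT
(7/8) * 150 = 131.25
(1/8) * 300 = 37.5
New EstRTT = 131.25 + 37.5 = 168.75 ms -> 168.75 ms (2 dp)

168.75


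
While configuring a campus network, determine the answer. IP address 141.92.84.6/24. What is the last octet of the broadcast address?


Given: IP = 141.92.84.6, prefix = /24
Host bits = 32 - 24 = 8
Network last octet = 6 AND mask = 0
Host part size = 2^8 - 1 = 255
Broadcast last octet = 0 OR 255 = 255

255


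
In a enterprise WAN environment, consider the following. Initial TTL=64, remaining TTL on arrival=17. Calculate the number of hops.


Given: initial TTL = 64, received TTL = 17
Hops = initial TTL - received TTL
Hops = 64 - 17 = 47

47


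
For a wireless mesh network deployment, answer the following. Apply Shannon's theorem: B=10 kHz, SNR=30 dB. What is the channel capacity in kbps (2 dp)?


Given: B = 10 kHz, SNR = 30 dB
SNR linear = 10^(30/10) = 1000
1 + SNR = 1001
log2(1001) = 9.9672262588
C = 10 * 1000 * 9.9672262588 = 99672.2626 bps
C = 99.672263 kbps -> 99.67 kbps (2 dp)

99.67


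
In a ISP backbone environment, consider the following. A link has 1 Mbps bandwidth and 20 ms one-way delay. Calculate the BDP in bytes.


Given: bandwidth = 1 Mbps, delay = 20 ms
BDP in bits = 1 * 10^6 * 20 / 1000
BDP in bits = 20000
BDP in bytes = 20000 / 8 = 2500

2500
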